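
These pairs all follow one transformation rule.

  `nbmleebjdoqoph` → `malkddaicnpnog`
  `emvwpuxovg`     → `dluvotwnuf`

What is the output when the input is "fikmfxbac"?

ehjlewazb

In each case the input is transformed by: shift every letter 1 place backward in the alphabet (wrapping around).
On "fikmfxbac" that produces "ehjlewazb".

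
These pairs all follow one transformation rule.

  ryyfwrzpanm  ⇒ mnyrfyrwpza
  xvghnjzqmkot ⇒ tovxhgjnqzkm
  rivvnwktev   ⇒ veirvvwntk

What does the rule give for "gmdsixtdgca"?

What's happening: move the last 2 characters to the front (rotate right by 2), then swap each adjacent pair of characters (1↔2, 3↔4, ...).
Working it through for "gmdsixtdgca": intermediate "cagmdsixtdg", final "acmgsdxidtg".

acmgsdxidtg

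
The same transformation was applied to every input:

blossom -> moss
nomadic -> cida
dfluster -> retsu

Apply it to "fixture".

erut

What's happening: reverse the string, then delete the last 3 characters.
Starting from "fixture": after the first operation, "erutxif"; after the second, "erut".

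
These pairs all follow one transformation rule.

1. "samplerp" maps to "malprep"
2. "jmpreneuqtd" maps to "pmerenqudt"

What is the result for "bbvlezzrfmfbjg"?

What's happening: delete the first character, then swap each adjacent pair of characters (1↔2, 3↔4, ...).
On "bbvlezzrfmfbjg": the first step gives "bvlezzrfmfbjg", and the second then gives "vbelzzfrfmjbg".
(Check on "samplerp": → "amplerp" → "malprep" ✓)

vbelzzfrfmjbg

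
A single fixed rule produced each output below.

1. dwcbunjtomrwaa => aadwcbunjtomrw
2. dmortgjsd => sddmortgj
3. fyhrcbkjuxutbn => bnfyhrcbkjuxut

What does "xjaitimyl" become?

Looking at the pairs, the operation is to move the last 2 characters to the front (rotate right by 2).
Doing the same to "xjaitimyl": "ylxjaitim".

ylxjaitim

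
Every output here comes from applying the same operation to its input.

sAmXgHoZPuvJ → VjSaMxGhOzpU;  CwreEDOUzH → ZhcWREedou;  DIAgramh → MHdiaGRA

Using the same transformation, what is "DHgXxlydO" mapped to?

The transformation: flip the case of every letter, then move the last 2 characters to the front (rotate right by 2).
Doing the same to "DHgXxlydO": "DodhGxXLY".

DodhGxXLY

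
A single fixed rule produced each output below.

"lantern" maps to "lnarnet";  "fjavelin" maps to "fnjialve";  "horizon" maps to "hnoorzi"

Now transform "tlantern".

The rule is to take characters alternately from the front and the back (1st, last, 2nd, 2nd-last, ...).
Applying that to "tlantern" gives "tnlraent".

tnlraent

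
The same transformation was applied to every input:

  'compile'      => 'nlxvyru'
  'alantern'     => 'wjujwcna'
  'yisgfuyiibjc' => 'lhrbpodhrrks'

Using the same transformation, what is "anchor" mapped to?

The transformation: move the last character to the front, then shift every letter 9 places forward in the alphabet (wrapping around).
For "anchor" the result is "ajwlqx".

ajwlqx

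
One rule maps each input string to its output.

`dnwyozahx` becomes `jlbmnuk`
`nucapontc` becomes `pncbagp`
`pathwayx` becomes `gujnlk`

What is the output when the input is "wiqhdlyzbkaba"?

Looking at the pairs, the operation is to shift every letter 13 places forward in the alphabet (wrapping around) — i.e. ROT13, then delete the first 2 characters.
On "wiqhdlyzbkaba": the first step gives "jvduqylmoxnon", and the second then gives "duqylmoxnon".

duqylmoxnon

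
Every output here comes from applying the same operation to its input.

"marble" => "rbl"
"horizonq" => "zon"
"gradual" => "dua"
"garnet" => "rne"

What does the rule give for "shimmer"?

mme

In each case the input is transformed by: delete the last character, then keep only the last 3 characters.
Starting from "shimmer": after the first operation, "shimme"; after the second, "mme".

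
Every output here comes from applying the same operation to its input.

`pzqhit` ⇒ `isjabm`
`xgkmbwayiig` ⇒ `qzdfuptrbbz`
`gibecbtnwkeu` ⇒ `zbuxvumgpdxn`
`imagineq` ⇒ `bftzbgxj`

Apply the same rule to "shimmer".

The transformation: shift every letter 7 places backward in the alphabet (wrapping around).
"shimmer" → "labffxk".

labffxk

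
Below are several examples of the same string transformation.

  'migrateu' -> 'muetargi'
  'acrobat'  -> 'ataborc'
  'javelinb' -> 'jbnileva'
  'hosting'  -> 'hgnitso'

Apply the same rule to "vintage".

vegatni

Looking at the pairs, the operation is to reverse the string, then move the last character to the front.
For "vintage" the result is "vegatni".
(Check on "migrateu": → "uetargim" → "muetargi" ✓)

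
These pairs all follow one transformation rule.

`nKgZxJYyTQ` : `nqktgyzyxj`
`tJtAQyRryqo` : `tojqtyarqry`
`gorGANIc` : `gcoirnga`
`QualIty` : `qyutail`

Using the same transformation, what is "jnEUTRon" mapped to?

Looking at the pairs, the operation is to take characters alternately from the front and the back (1st, last, 2nd, 2nd-last, ...), then convert every letter to lowercase.
For "jnEUTRon", step one produces "jnnoERUT"; step two turns that into "jnnoerut".

jnnoerut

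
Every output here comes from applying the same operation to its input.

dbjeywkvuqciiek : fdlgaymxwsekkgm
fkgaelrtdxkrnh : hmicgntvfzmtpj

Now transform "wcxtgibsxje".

The transformation: shift every letter 2 places forward in the alphabet (wrapping around).
So "wcxtgibsxje" becomes "yezvikduzlg".

yezvikduzlg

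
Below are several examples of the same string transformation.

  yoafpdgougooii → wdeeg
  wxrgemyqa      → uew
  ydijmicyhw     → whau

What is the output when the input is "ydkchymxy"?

Rule — shift every letter 2 places backward in the alphabet (wrapping around), then keep one character in every 3, starting at position 1 (positions 1st, 4th, 7th, ...).
Working it through for "ydkchymxy": intermediate "wbiafwkvw", final "wak".
(Check on "wxrgemyqa": → "uvpeckwoy" → "uew" ✓)

wak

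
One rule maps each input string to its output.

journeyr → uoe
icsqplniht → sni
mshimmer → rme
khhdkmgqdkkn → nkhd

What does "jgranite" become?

ria

The pattern: sort the characters into reverse alphabetical order, then keep one character in every 3, starting at position 2 (positions 2nd, 5th, 8th, ...).
Working it through for "jgranite": intermediate "trnjigea", final "ria".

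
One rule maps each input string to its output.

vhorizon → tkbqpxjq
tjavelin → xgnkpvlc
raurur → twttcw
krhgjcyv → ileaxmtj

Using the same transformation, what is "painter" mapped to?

The transformation: move the first 3 characters to the end (rotate left by 3), then shift every letter 2 places forward in the alphabet (wrapping around).
Applying that to "painter" gives "pvgtrck".
(Check on "vhorizon": → "rizonvho" → "tkbqpxjq" ✓)

pvgtrck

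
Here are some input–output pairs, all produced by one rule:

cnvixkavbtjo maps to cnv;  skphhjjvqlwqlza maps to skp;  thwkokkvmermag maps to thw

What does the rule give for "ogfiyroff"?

ogf

The transformation: keep only the first 3 characters.
Applying that to "ogfiyroff" gives "ogf".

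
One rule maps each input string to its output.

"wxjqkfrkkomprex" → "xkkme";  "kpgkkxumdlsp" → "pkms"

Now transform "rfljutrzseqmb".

fuzq

The rule is to keep one character in every 3, starting at position 2 (positions 2nd, 5th, 8th, ...).
On "rfljutrzseqmb" that produces "fuzq".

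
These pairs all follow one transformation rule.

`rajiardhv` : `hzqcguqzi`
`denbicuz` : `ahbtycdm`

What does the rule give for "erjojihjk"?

Rule — shift every letter 1 place backward in the alphabet (wrapping around), then move the first 3 characters to the end (rotate left by 3).
Working it through for "erjojihjk": intermediate "dqinihgij", final "nihgijdqi".

nihgijdqi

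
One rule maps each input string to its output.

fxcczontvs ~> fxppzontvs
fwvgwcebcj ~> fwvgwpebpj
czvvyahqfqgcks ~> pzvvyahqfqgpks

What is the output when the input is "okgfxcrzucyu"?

okgfxprzupyu

Each output is the input with this applied: replace every "c" with "p".
So "okgfxcrzucyu" becomes "okgfxprzupyu".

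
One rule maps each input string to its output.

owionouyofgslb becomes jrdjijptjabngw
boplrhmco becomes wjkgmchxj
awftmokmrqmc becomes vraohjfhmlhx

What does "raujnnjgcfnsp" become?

Looking at the pairs, the operation is to shift every letter 5 places backward in the alphabet (wrapping around).
For "raujnnjgcfnsp" the result is "mvpeiiebxaink".

mvpeiiebxaink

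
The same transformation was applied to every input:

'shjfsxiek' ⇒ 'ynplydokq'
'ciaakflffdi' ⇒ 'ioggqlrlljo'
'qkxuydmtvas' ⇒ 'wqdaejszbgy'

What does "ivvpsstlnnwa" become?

obbvyyzrttcg

The pattern: shift every letter 6 places forward in the alphabet (wrapping around).
Doing the same to "ivvpsstlnnwa": "obbvyyzrttcg".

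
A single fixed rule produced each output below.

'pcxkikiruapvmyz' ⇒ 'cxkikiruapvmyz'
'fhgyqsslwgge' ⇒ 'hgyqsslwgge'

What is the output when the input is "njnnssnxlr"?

Looking at the pairs, the operation is to delete the first character.
On "njnnssnxlr" that produces "jnnssnxlr".

jnnssnxlr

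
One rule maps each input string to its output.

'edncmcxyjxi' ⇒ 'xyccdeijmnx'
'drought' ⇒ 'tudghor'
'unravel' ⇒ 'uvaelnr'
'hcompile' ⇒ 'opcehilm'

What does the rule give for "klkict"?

The pattern: sort the characters into alphabetical order, then move the last 2 characters to the front (rotate right by 2).
On "klkict": the first step gives "cikklt", and the second then gives "ltcikk".

ltcikk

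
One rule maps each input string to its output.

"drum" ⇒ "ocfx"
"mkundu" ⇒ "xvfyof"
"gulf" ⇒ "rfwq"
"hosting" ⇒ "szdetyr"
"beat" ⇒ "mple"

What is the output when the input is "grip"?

rcta

The transformation: shift every letter 11 places forward in the alphabet (wrapping around).
"grip" → "rcta".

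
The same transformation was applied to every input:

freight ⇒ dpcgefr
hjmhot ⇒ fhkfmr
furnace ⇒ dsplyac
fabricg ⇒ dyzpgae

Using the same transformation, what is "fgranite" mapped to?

depylgrc

Each output is the input with this applied: shift every letter 2 places backward in the alphabet (wrapping around).
On "fgranite" that produces "depylgrc".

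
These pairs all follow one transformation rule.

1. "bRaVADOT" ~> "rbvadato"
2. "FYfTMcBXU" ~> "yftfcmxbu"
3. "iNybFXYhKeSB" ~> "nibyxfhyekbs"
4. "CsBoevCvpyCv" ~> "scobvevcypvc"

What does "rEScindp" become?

ercsnipd

In each case the input is transformed by: swap each adjacent pair of characters (1↔2, 3↔4, ...), then convert every letter to lowercase.
Doing the same to "rEScindp": "ercsnipd".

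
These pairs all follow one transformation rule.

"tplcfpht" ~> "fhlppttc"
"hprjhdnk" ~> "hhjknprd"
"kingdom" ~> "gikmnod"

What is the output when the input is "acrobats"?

abcorsta

Rule — sort the characters into alphabetical order, then move the first character to the end.
"acrobats" → "aabcorst" → "abcorsta".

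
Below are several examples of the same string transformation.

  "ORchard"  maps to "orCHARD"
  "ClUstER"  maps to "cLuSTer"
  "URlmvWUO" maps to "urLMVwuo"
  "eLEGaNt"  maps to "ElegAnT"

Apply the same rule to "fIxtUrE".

What's happening: flip the case of every letter.
So "fIxtUrE" becomes "FiXTuRe".

FiXTuRe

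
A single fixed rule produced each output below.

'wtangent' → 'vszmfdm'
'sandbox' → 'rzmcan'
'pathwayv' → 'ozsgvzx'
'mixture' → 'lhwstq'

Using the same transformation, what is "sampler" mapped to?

Each output is the input with this applied: shift every letter 1 place backward in the alphabet (wrapping around), then delete the last character.
For "sampler", step one produces "rzlokdq"; step two turns that into "rzlokd".
(Check on "mixture": → "lhwstqd" → "lhwstq" ✓)

rzlokd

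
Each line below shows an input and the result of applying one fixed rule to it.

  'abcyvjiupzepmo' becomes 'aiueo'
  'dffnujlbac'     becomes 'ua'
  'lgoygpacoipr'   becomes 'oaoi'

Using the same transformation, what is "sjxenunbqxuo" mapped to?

euuo

Rule — keep only the vowels.
On "sjxenunbqxuo" that produces "euuo".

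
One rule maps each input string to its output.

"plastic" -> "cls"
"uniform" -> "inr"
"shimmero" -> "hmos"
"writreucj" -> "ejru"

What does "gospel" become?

gos

Rule — sort the characters into alphabetical order, then keep every other character starting from the second (positions 2nd, 4th, 6th, ...).
"gospel" → "eglops" → "gos".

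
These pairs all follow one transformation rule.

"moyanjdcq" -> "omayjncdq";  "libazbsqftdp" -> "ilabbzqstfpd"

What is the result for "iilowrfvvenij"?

iiolrwvfevinj

The rule is to swap each adjacent pair of characters (1↔2, 3↔4, ...).
On "iilowrfvvenij" that produces "iiolrwvfevinj".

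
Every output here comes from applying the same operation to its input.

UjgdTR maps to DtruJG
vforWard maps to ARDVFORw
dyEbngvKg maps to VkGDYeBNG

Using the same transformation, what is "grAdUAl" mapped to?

uaLGRaD

Each output is the input with this applied: move the last 3 characters to the front (rotate right by 3), then flip the case of every letter.
"grAdUAl" → "UAlgrAd" → "uaLGRaD".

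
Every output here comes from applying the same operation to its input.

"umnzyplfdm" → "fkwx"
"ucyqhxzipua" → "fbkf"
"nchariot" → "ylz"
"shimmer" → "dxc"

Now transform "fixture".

Each output is the input with this applied: keep one character in every 3, starting at position 1 (positions 1st, 4th, 7th, ...), then shift every letter 11 places forward in the alphabet (wrapping around).
"fixture" → "fte" → "qep".
(Check on "nchariot": → "nao" → "ylz" ✓)

qep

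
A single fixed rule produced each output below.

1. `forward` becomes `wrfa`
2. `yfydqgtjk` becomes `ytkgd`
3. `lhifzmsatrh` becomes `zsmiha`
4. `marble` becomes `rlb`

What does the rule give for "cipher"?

rie

What's happening: sort the characters into reverse alphabetical order, then keep every other character starting from the first (positions 1st, 3rd, 5th, ...).
Applying both steps to "cipher": "rpihec", then "rie".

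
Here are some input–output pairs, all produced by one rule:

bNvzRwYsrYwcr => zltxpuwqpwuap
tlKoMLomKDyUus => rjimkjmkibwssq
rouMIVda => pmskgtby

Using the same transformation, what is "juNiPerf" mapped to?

hslgncpd

What's happening: shift every letter 2 places backward in the alphabet (wrapping around), then convert every letter to lowercase.
Applying that to "juNiPerf" gives "hslgncpd".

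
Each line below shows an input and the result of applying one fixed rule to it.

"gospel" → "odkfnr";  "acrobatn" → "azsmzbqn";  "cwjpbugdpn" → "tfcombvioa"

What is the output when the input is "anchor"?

gnqzmb

Each output is the input with this applied: swap the front and back halves of the string, then shift every letter 1 place backward in the alphabet (wrapping around).
For "anchor", step one produces "horanc"; step two turns that into "gnqzmb".
(Check on "acrobatn": → "batnacro" → "azsmzbqn" ✓)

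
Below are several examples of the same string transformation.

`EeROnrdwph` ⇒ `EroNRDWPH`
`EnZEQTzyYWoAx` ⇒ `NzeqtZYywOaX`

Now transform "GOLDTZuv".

oldtzUV

Rule — flip the case of every letter, then delete the first character.
Starting from "GOLDTZuv": after the first operation, "goldtzUV"; after the second, "oldtzUV".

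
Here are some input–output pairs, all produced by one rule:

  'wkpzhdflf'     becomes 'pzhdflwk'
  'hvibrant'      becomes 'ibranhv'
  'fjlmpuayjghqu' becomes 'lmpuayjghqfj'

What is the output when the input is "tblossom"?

lossotb

In each case the input is transformed by: delete the last character, then move the first 2 characters to the end (rotate left by 2).
Applying both steps to "tblossom": "tblosso", then "lossotb".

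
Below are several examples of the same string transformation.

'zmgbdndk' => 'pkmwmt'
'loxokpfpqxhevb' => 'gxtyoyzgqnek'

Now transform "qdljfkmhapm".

usotvqjyv

The rule is to shift every letter 9 places forward in the alphabet (wrapping around), then delete the first 2 characters.
For "qdljfkmhapm", step one produces "zmusotvqjyv"; step two turns that into "usotvqjyv".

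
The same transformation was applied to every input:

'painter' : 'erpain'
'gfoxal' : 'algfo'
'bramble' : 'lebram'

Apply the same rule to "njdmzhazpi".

In each case the input is transformed by: move the last 3 characters to the front (rotate right by 3), then delete the first character.
Applying both steps to "njdmzhazpi": "zpinjdmzha", then "pinjdmzha".

pinjdmzha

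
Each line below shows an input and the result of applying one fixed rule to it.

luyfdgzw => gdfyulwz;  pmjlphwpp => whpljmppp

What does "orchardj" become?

rahcrojd

Rule — reverse the string, then move the first 2 characters to the end (rotate left by 2).
On "orchardj": the first step gives "jdrahcro", and the second then gives "rahcrojd".
(Check on "pmjlphwpp": → "ppwhpljmp" → "whpljmppp" ✓)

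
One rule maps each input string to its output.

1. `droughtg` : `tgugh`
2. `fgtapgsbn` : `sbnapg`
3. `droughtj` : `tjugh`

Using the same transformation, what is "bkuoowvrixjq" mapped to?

vrixjqoow

What's happening: delete the first 3 characters, then move the first 3 characters to the end (rotate left by 3).
On "bkuoowvrixjq": the first step gives "oowvrixjq", and the second then gives "vrixjqoow".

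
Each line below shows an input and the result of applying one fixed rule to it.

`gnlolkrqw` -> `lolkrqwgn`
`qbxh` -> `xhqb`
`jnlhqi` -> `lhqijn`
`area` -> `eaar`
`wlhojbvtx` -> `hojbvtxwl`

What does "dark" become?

In each case the input is transformed by: move the first 2 characters to the end (rotate left by 2).
For "dark" the result is "rkda".

rkda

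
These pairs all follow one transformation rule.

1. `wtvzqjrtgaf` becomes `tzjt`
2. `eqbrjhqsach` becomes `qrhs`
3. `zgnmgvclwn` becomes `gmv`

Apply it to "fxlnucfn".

xn

Rule — delete the last 3 characters, then keep every other character starting from the second (positions 2nd, 4th, 6th, ...).
Working it through for "fxlnucfn": intermediate "fxlnu", final "xn".
(Check on "wtvzqjrtgaf": → "wtvzqjrt" → "tzjt" ✓)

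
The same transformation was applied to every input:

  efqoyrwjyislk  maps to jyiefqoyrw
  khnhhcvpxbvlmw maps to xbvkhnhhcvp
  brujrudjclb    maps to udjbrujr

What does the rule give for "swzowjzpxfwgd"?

Rule — delete the last 3 characters, then move the last 3 characters to the front (rotate right by 3).
"swzowjzpxfwgd" → "swzowjzpxf" → "pxfswzowjz".

pxfswzowjz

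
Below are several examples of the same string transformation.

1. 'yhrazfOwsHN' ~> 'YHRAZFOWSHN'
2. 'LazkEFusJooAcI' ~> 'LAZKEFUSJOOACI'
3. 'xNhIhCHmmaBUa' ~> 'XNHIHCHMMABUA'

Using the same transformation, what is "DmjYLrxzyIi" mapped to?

The pattern: convert every letter to uppercase.
For "DmjYLrxzyIi" the result is "DMJYLRXZYII".

DMJYLRXZYII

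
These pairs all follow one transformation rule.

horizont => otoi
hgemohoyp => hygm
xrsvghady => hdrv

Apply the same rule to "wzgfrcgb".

cbzf

In each case the input is transformed by: keep every other character starting from the second (positions 2nd, 4th, 6th, ...), then move the first 2 characters to the end (rotate left by 2).
Starting from "wzgfrcgb": after the first operation, "zfcb"; after the second, "cbzf".
(Check on "hgemohoyp": → "gmhy" → "hygm" ✓)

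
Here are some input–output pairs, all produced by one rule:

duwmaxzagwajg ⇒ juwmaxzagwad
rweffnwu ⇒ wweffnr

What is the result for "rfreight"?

hfreigr

The rule is to delete the last character, then swap the first and last characters.
Applying that to "rfreight" gives "hfreigr".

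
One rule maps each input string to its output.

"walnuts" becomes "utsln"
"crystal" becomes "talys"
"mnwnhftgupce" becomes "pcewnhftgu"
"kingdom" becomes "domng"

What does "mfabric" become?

ricab

Each output is the input with this applied: delete the first 2 characters, then move the last 3 characters to the front (rotate right by 3).
On "mfabric": the first step gives "abric", and the second then gives "ricab".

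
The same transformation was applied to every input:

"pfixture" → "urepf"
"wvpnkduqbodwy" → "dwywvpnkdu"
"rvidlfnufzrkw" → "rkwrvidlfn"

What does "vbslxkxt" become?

The rule is to move the last 3 characters to the front (rotate right by 3), then delete the last 3 characters.
So "vbslxkxt" becomes "kxtvb".
(Check on "rvidlfnufzrkw": → "rkwrvidlfnufz" → "rkwrvidlfn" ✓)

kxtvb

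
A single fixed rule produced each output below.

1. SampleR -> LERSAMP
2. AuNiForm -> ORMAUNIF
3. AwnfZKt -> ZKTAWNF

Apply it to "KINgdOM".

The rule is to move the last 3 characters to the front (rotate right by 3), then convert every letter to uppercase.
Working it through for "KINgdOM": intermediate "dOMKINg", final "DOMKING".

DOMKING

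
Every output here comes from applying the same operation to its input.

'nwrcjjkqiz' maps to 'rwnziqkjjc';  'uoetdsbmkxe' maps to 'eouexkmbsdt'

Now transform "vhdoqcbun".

dhvnubcqo

The pattern: reverse the string, then move the last 3 characters to the front (rotate right by 3).
For "vhdoqcbun", step one produces "nubcqodhv"; step two turns that into "dhvnubcqo".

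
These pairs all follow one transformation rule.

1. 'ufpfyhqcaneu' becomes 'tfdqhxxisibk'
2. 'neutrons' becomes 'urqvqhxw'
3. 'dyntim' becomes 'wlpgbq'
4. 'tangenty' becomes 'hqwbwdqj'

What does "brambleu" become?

The pattern: shift every letter 3 places forward in the alphabet (wrapping around), then swap the front and back halves of the string.
"brambleu" → "eudpeohx" → "eohxeudp".

eohxeudp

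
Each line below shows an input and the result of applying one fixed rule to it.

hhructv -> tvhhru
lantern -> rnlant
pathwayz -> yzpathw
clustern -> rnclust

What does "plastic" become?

Each output is the input with this applied: move the last 3 characters to the front (rotate right by 3), then delete the first character.
On "plastic": the first step gives "ticplas", and the second then gives "icplas".
(Check on "hhructv": → "ctvhhru" → "tvhhru" ✓)

icplas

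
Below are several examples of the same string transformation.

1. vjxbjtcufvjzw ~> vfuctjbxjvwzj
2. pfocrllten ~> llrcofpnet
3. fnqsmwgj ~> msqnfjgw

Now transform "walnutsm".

The transformation: reverse the string, then move the first 3 characters to the end (rotate left by 3).
On "walnutsm": the first step gives "mstunlaw", and the second then gives "unlawmst".

unlawmst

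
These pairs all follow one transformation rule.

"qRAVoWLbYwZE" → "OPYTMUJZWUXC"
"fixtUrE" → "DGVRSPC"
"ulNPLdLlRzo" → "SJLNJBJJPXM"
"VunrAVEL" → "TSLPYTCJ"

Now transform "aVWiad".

YTUGYB

Rule — shift every letter 2 places backward in the alphabet (wrapping around), then convert every letter to uppercase.
Starting from "aVWiad": after the first operation, "yTUgyb"; after the second, "YTUGYB".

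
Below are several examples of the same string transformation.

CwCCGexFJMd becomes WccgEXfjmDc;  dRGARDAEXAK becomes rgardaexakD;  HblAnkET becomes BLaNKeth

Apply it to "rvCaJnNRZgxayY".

VcAjNnrzGXAYyR

The pattern: move the first character to the end, then flip the case of every letter.
On "rvCaJnNRZgxayY": the first step gives "vCaJnNRZgxayYr", and the second then gives "VcAjNnrzGXAYyR".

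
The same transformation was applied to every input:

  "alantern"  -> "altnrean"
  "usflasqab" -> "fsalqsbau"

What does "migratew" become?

giaretmw

What's happening: move the first character to the end, then swap each adjacent pair of characters (1↔2, 3↔4, ...).
Starting from "migratew": after the first operation, "igratewm"; after the second, "giaretmw".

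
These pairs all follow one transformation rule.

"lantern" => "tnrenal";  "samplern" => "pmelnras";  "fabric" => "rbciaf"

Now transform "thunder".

In each case the input is transformed by: swap each adjacent pair of characters (1↔2, 3↔4, ...), then move the first 2 characters to the end (rotate left by 2).
On "thunder": the first step gives "htnuedr", and the second then gives "nuedrht".

nuedrht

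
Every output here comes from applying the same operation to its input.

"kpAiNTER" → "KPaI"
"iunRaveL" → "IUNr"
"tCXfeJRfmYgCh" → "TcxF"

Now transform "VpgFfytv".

vPGf

Each output is the input with this applied: flip the case of every letter, then keep only the first 4 characters.
Applying both steps to "VpgFfytv": "vPGfFYTV", then "vPGf".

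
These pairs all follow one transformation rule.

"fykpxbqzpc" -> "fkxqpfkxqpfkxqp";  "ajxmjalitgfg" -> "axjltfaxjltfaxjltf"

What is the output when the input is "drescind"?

The rule is to keep every other character starting from the first (positions 1st, 3rd, 5th, ...), then write the whole string 3 times in a row.
"drescind" → "decn" → "decndecndecn".

decndecndecn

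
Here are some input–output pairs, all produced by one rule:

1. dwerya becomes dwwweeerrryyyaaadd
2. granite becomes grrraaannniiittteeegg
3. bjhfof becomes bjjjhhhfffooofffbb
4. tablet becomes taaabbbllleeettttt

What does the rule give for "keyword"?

In each case the input is transformed by: repeat every character 3 times, then move the first 2 characters to the end (rotate left by 2).
On "keyword": the first step gives "kkkeeeyyywwwooorrrddd", and the second then gives "keeeyyywwwooorrrdddkk".

keeeyyywwwooorrrdddkk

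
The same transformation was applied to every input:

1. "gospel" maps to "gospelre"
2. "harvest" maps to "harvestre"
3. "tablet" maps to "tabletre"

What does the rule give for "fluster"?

In each case the input is transformed by: append "re".
For "fluster" the result is "flusterre".

flusterre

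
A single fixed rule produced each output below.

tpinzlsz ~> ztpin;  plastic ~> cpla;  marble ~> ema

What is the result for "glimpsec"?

cglim

Each output is the input with this applied: move the last character to the front, then delete the last 3 characters.
Applying both steps to "glimpsec": "cglimpse", then "cglim".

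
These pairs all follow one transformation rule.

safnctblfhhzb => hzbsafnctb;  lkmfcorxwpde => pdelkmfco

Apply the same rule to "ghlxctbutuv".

Each output is the input with this applied: move the last 3 characters to the front (rotate right by 3), then delete the last 3 characters.
Starting from "ghlxctbutuv": after the first operation, "tuvghlxctbu"; after the second, "tuvghlxc".

tuvghlxc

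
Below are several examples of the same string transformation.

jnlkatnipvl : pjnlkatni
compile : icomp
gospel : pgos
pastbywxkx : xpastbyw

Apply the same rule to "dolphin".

The transformation: delete the last 2 characters, then move the last character to the front.
For "dolphin", step one produces "dolph"; step two turns that into "hdolp".

hdolp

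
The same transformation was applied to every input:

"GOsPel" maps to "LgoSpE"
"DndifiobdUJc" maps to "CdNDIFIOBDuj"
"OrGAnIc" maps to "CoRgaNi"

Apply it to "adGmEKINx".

The pattern: move the last character to the front, then flip the case of every letter.
"adGmEKINx" → "xadGmEKIN" → "XADgMekin".

XADgMekin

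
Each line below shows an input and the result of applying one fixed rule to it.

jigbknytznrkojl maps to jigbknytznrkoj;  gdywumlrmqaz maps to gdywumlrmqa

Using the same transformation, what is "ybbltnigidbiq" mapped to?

ybbltnigidbi

Looking at the pairs, the operation is to delete the last character.
"ybbltnigidbiq" → "ybbltnigidbi".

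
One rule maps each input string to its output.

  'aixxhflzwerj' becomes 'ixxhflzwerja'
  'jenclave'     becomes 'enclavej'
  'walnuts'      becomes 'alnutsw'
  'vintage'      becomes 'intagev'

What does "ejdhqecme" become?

Looking at the pairs, the operation is to move the first character to the end.
So "ejdhqecme" becomes "jdhqecmee".

jdhqecmee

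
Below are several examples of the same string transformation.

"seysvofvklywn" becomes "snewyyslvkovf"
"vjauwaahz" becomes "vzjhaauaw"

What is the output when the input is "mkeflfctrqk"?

Each output is the input with this applied: take characters alternately from the front and the back (1st, last, 2nd, 2nd-last, ...).
Applying that to "mkeflfctrqk" gives "mkkqerftlcf".

mkkqerftlcf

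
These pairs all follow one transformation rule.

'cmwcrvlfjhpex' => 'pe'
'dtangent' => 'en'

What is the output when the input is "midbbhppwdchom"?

In each case the input is transformed by: move the last character to the front, then keep only the last 2 characters.
On "midbbhppwdchom" that produces "ho".

ho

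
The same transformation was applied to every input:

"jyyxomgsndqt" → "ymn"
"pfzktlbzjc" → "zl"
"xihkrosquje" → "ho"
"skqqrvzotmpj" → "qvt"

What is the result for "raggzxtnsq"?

gx

Each output is the input with this applied: delete the last 3 characters, then keep one character in every 3, starting at position 3 (positions 3rd, 6th, 9th, ...).
For "raggzxtnsq" the result is "gx".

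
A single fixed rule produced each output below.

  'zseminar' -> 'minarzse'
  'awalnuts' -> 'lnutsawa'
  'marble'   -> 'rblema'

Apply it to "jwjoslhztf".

In each case the input is transformed by: swap the front and back halves of the string, then move the last character to the front.
So "jwjoslhztf" becomes "slhztfjwjo".

slhztfjwjo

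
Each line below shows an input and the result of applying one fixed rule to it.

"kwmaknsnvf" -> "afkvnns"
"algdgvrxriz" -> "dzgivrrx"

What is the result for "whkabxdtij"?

Rule — delete the first 3 characters, then take characters alternately from the front and the back (1st, last, 2nd, 2nd-last, ...).
On "whkabxdtij": the first step gives "abxdtij", and the second then gives "ajbixtd".

ajbixtd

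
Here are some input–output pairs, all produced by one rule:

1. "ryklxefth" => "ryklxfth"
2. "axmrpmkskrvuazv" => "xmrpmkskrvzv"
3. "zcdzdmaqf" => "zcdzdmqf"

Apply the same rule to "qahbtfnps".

qhbtfnps

The pattern: remove every vowel.
Doing the same to "qahbtfnps": "qhbtfnps".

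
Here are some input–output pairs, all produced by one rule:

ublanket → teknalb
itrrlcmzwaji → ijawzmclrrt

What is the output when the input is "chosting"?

gnitsoh

Looking at the pairs, the operation is to delete the first character, then reverse the string.
On "chosting": the first step gives "hosting", and the second then gives "gnitsoh".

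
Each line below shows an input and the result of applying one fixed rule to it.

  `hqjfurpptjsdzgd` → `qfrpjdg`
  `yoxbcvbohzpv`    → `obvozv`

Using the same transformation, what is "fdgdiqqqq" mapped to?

Looking at the pairs, the operation is to keep every other character starting from the second (positions 2nd, 4th, 6th, ...).
On "fdgdiqqqq" that produces "ddqq".

ddqq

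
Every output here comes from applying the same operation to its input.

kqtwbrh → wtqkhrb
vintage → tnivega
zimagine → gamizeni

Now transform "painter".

Each output is the input with this applied: reverse the string, then move the first 3 characters to the end (rotate left by 3).
Starting from "painter": after the first operation, "retniap"; after the second, "niapret".
(Check on "kqtwbrh": → "hrbwtqk" → "wtqkhrb" ✓)

niapret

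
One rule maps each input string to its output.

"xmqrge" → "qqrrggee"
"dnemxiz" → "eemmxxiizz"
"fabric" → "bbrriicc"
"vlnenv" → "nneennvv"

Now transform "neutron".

uuttrroonn

Looking at the pairs, the operation is to delete the first 2 characters, then double every character.
"neutron" → "utron" → "uuttrroonn".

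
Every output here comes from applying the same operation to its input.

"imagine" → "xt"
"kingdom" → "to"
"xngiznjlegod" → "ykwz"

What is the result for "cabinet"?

ly

The rule is to keep one character in every 3, starting at position 2 (positions 2nd, 5th, 8th, ...), then shift every letter 11 places forward in the alphabet (wrapping around).
For "cabinet", step one produces "an"; step two turns that into "ly".
(Check on "imagine": → "mi" → "xt" ✓)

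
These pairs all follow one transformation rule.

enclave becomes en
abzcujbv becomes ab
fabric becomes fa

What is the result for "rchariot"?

What's happening: keep only the first 2 characters.
Doing the same to "rchariot": "rc".

rc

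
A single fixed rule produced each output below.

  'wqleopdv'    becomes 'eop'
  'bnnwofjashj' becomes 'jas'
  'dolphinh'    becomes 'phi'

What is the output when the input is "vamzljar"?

In each case the input is transformed by: move the last 2 characters to the front (rotate right by 2), then keep only the last 3 characters.
"vamzljar" → "arvamzlj" → "zlj".

zlj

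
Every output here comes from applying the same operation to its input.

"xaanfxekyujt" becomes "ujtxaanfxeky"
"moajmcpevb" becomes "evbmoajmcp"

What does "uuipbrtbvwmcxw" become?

Rule — move the last 3 characters to the front (rotate right by 3).
Doing the same to "uuipbrtbvwmcxw": "cxwuuipbrtbvwm".

cxwuuipbrtbvwm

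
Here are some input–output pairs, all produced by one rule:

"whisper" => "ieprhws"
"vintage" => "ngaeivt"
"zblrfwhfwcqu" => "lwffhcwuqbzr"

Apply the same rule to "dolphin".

The rule is to swap each adjacent pair of characters (1↔2, 3↔4, ...), then move the first 3 characters to the end (rotate left by 3).
Starting from "dolphin": after the first operation, "odplihn"; after the second, "lihnodp".

lihnodp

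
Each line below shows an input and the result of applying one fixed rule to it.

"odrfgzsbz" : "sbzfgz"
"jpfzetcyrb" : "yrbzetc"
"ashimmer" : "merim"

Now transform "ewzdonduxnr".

xnrdondu

The transformation: delete the first 3 characters, then move the last 3 characters to the front (rotate right by 3).
Working it through for "ewzdonduxnr": intermediate "donduxnr", final "xnrdondu".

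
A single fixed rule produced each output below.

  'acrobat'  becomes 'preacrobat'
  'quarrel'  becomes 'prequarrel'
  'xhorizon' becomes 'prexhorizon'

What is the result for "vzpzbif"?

Rule — prepend "pre".
So "vzpzbif" becomes "prevzpzbif".

prevzpzbif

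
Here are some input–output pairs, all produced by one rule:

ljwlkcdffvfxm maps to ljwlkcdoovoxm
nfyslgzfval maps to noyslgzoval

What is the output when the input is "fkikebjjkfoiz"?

okikebjjkooiz

In each case the input is transformed by: replace every "f" with "o".
Doing the same to "fkikebjjkfoiz": "okikebjjkooiz".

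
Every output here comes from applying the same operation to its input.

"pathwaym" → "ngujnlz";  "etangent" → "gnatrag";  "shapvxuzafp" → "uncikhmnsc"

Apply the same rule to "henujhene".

The transformation: delete the first character, then shift every letter 13 places forward in the alphabet (wrapping around) — i.e. ROT13.
Starting from "henujhene": after the first operation, "enujhene"; after the second, "rahwurar".
(Check on "shapvxuzafp": → "hapvxuzafp" → "uncikhmnsc" ✓)

rahwurar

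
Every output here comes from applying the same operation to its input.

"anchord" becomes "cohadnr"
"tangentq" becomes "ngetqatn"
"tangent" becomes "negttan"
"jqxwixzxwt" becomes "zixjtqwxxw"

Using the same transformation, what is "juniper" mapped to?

npijrue

The rule is to take characters alternately from the front and the back (1st, last, 2nd, 2nd-last, ...), then move the last 3 characters to the front (rotate right by 3).
On "juniper": the first step gives "jruenpi", and the second then gives "npijrue".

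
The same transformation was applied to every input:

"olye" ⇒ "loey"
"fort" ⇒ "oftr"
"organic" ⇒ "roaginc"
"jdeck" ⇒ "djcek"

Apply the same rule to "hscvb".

shvcb

In each case the input is transformed by: swap each adjacent pair of characters (1↔2, 3↔4, ...).
So "hscvb" becomes "shvcb".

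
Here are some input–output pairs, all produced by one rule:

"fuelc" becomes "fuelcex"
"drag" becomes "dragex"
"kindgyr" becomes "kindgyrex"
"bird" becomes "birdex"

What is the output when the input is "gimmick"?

The transformation: append "ex".
Doing the same to "gimmick": "gimmickex".

gimmickex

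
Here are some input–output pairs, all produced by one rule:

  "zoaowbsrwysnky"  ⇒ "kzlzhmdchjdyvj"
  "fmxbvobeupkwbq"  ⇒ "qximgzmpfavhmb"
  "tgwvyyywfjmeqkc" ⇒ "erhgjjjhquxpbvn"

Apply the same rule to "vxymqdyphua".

Rule — shift every letter 11 places forward in the alphabet (wrapping around).
On "vxymqdyphua" that produces "gijxbojasfl".

gijxbojasfl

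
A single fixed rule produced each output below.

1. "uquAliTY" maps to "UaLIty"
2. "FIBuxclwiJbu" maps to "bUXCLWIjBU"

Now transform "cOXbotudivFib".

The rule is to flip the case of every letter, then delete the first 2 characters.
For "cOXbotudivFib", step one produces "CoxBOTUDIVfIB"; step two turns that into "xBOTUDIVfIB".

xBOTUDIVfIB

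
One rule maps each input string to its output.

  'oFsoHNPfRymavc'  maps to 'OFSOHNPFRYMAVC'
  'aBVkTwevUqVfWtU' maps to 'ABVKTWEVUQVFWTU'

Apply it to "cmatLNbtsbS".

CMATLNBTSBS

Each output is the input with this applied: convert every letter to uppercase.
Applying that to "cmatLNbtsbS" gives "CMATLNBTSBS".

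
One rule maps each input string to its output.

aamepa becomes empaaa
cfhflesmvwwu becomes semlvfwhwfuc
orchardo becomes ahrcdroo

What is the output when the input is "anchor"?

Rule — swap the front and back halves of the string, then take characters alternately from the front and the back (1st, last, 2nd, 2nd-last, ...).
Applying both steps to "anchor": "horanc", then "hconra".
(Check on "orchardo": → "ardoorch" → "ahrcdroo" ✓)

hconra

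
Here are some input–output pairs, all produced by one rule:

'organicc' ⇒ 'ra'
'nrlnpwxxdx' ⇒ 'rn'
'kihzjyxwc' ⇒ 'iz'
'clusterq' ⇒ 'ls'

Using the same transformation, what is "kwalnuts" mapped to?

The pattern: keep every other character starting from the second (positions 2nd, 4th, 6th, ...), then keep only the first 2 characters.
"kwalnuts" → "wlus" → "wl".

wl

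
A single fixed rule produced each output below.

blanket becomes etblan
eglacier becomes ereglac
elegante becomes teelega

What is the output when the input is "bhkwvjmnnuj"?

ujbhkwvjmn

In each case the input is transformed by: move the last 2 characters to the front (rotate right by 2), then delete the last character.
Applying both steps to "bhkwvjmnnuj": "ujbhkwvjmnn", then "ujbhkwvjmn".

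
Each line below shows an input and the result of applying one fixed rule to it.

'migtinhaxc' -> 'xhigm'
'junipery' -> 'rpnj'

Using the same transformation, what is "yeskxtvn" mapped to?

vxsy

The pattern: keep every other character starting from the first (positions 1st, 3rd, 5th, ...), then reverse the string.
Doing the same to "yeskxtvn": "vxsy".
(Check on "migtinhaxc": → "mgihx" → "xhigm" ✓)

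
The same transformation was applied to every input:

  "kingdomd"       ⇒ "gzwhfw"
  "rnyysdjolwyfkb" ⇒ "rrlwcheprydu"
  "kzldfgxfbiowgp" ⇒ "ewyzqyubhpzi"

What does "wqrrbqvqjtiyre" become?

kkujojcmbrkx

Looking at the pairs, the operation is to delete the first 2 characters, then shift every letter 7 places backward in the alphabet (wrapping around).
"wqrrbqvqjtiyre" → "kkujojcmbrkx".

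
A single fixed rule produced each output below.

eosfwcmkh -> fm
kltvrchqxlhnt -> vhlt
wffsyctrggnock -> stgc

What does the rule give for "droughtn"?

Looking at the pairs, the operation is to delete the first character, then keep one character in every 3, starting at position 3 (positions 3rd, 6th, 9th, ...).
For "droughtn", step one produces "roughtn"; step two turns that into "ut".

ut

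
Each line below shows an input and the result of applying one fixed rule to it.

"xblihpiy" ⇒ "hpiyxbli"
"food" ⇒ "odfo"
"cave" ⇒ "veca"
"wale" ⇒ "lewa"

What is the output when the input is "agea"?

eaag

The transformation: swap the front and back halves of the string.
"agea" → "eaag".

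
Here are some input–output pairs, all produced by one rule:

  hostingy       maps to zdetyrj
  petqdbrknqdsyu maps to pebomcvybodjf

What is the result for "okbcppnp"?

vmnaaya

In each case the input is transformed by: shift every letter 11 places forward in the alphabet (wrapping around), then delete the first character.
For "okbcppnp", step one produces "zvmnaaya"; step two turns that into "vmnaaya".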